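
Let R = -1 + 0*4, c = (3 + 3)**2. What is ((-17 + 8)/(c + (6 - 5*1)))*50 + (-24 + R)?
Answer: -1375/37 ≈ -37.162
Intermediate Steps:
c = 36 (c = 6**2 = 36)
R = -1 (R = -1 + 0 = -1)
((-17 + 8)/(c + (6 - 5*1)))*50 + (-24 + R) = ((-17 + 8)/(36 + (6 - 5*1)))*50 + (-24 - 1) = -9/(36 + (6 - 5))*50 - 25 = -9/(36 + 1)*50 - 25 = -9/37*50 - 25 = -450/37 - 25 = -1375/37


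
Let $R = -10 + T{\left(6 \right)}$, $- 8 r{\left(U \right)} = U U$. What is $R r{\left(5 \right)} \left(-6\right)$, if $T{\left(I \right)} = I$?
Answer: $-75$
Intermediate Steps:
$r{\left(U \right)} = - \frac{U^{2}}{8}$ ($r{\left(U \right)} = - \frac{U U}{8} = - \frac{U^{2}}{8}$)
$R = -4$ ($R = -10 + 6 = -4$)
$R r{\left(5 \right)} \left(-6\right) = - 4 \left(- \frac{5^{2}}{8}\right) \left(-6\right) = - 4 \left(\left(- \frac{1}{8}\right) 25\right) \left(-6\right) = \left(-4\right) \left(- \frac{25}{8}\right) \left(-6\right) = \frac{25}{2} \left(-6\right) = -75$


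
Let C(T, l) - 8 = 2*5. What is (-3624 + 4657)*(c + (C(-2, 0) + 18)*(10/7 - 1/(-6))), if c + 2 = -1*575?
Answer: -3757021/7 ≈ -5.3672e+5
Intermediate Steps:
c = -577 (c = -2 - 1*575 = -2 - 575 = -577)
C(T, l) = 18 (C(T, l) = 8 + 2*5 = 8 + 10 = 18)
(-3624 + 4657)*(c + (C(-2, 0) + 18)*(10/7 - 1/(-6))) = (-3624 + 4657)*(-577 + (18 + 18)*(10/7 - 1/(-6))) = 1033*(-577 + 36*(10*(1/7) - 1*(-1/6))) = 1033*(-577 + 36*(10/7 + 1/6)) = 1033*(-577 + 36*(67/42)) = 1033*(-577 + 402/7) = 1033*(-3637/7) = -3757021/7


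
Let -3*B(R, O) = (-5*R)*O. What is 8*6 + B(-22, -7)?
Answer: 914/3 ≈ 304.67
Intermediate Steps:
B(R, O) = 5*O*R/3 (B(R, O) = -(-5*R)*O/3 = -(-5)*O*R/3 = 5*O*R/3)
8*6 + B(-22, -7) = 8*6 + (5/3)*(-7)*(-22) = 48 + 770/3 = 914/3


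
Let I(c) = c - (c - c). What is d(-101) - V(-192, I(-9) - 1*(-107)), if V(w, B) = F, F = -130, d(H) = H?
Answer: 29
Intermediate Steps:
I(c) = c (I(c) = c - 1*0 = c + 0 = c)
V(w, B) = -130
d(-101) - V(-192, I(-9) - 1*(-107)) = -101 - 1*(-130) = -101 + 130 = 29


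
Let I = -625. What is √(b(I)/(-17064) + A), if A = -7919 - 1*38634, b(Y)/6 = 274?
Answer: I*√10459363474/474 ≈ 215.76*I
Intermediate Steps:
b(Y) = 1644 (b(Y) = 6*274 = 1644)
A = -46553 (A = -7919 - 38634 = -46553)
√(b(I)/(-17064) + A) = √(1644/(-17064) - 46553) = √(1644*(-1/17064) - 46553) = √(-137/1422 - 46553) = √(-66198503/1422) = I*√10459363474/474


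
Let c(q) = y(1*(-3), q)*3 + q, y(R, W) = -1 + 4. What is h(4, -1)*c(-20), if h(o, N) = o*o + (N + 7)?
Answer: -242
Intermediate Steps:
h(o, N) = 7 + N + o² (h(o, N) = o² + (7 + N) = 7 + N + o²)
y(R, W) = 3
c(q) = 9 + q (c(q) = 3*3 + q = 9 + q)
h(4, -1)*c(-20) = (7 - 1 + 4²)*(9 - 20) = (7 - 1 + 16)*(-11) = 22*(-11) = -242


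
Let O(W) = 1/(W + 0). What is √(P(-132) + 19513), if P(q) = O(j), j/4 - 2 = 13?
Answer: √17561715/30 ≈ 139.69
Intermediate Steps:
j = 60 (j = 8 + 4*13 = 8 + 52 = 60)
O(W) = 1/W
P(q) = 1/60
√(P(-132) + 19513) = √(1/60 + 19513) = √(1170781/60) = √17561715/30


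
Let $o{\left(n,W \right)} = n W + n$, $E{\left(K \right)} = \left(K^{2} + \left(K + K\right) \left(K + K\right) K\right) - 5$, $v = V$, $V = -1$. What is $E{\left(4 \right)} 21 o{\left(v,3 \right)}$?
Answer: $-22428$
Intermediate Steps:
$v = -1$
$E{\left(K \right)} = -5 + K^{2} + 4 K^{3}$ ($E{\left(K \right)} = \left(K^{2} + 2 K 2 K K\right) - 5 = \left(K^{2} + 4 K^{2} K\right) - 5 = \left(K^{2} + 4 K^{3}\right) - 5 = -5 + K^{2} + 4 K^{3}$)
$o{\left(n,W \right)} = n + W n$ ($o{\left(n,W \right)} = W n + n = n + W n$)
$E{\left(4 \right)} 21 o{\left(v,3 \right)} = \left(-5 + 4^{2} + 4 \cdot 4^{3}\right) 21 \left(- (1 + 3)\right) = \left(-5 + 16 + 4 \cdot 64\right) 21 \left(\left(-1\right) 4\right) = \left(-5 + 16 + 256\right) 21 \left(-4\right) = 267 \cdot 21 \left(-4\right) = 5607 \left(-4\right) = -22428$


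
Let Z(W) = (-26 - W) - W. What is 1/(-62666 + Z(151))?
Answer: -1/62994 ≈ -1.5875e-5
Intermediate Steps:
Z(W) = -26 - 2*W
1/(-62666 + Z(151)) = 1/(-62666 + (-26 - 2*151)) = 1/(-62666 + (-26 - 302)) = 1/(-62666 - 328) = 1/(-62994) = -1/62994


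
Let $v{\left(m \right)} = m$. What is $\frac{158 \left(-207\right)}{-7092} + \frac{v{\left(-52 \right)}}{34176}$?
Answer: $\frac{7759663}{1683168} \approx 4.6102$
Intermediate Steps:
$\frac{158 \left(-207\right)}{-7092} + \frac{v{\left(-52 \right)}}{34176} = \frac{158 \left(-207\right)}{-7092} - \frac{52}{34176} = \left(-32706\right) \left(- \frac{1}{7092}\right) - \frac{13}{8544} = \frac{1817}{394} - \frac{13}{8544} = \frac{7759663}{1683168}$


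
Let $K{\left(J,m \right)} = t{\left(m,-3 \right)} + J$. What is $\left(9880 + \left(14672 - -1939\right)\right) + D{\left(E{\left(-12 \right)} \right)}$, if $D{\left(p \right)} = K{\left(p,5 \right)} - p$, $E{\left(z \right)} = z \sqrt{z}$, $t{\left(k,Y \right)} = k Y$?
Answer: $26476$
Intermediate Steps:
$t{\left(k,Y \right)} = Y k$
$K{\left(J,m \right)} = J - 3 m$ ($K{\left(J,m \right)} = - 3 m + J = J - 3 m$)
$E{\left(z \right)} = z^{\frac{3}{2}}$
$D{\left(p \right)} = -15$ ($D{\left(p \right)} = \left(p - 15\right) - p = \left(-15 + p\right) - p = -15$)
$\left(9880 + \left(14672 - -1939\right)\right) + D{\left(E{\left(-12 \right)} \right)} = \left(9880 + \left(14672 - -1939\right)\right) - 15 = \left(9880 + \left(14672 + 1939\right)\right) - 15 = \left(9880 + 16611\right) - 15 = 26491 - 15 = 26476$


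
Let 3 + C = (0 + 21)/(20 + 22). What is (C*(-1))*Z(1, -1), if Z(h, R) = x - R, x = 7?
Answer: 20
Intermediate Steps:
Z(h, R) = 7 - R
C = -5/2 (C = -3 + (0 + 21)/(20 + 22) = -3 + 21/42 = -3 + 21*(1/42) = -3 + ½ = -5/2 ≈ -2.5000)
(C*(-1))*Z(1, -1) = (-5/2*(-1))*(7 - 1*(-1)) = 5*(7 + 1)/2 = (5/2)*8 = 20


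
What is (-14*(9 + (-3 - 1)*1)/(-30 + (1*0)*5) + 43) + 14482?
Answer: 43582/3 ≈ 14527.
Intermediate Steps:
(-14*(9 + (-3 - 1)*1)/(-30 + (1*0)*5) + 43) + 14482 = (-14*(9 - 4*1)/(-30 + 0*5) + 43) + 14482 = (-14*(9 - 4)/(-30 + 0) + 43) + 14482 = (-70/(-30) + 43) + 14482 = (-70*(-1)/30 + 43) + 14482 = (-14*(-1/6) + 43) + 14482 = (7/3 + 43) + 14482 = 136/3 + 14482 = 43582/3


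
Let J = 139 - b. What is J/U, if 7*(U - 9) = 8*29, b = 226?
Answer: -609/295 ≈ -2.0644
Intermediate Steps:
U = 295/7 (U = 9 + (8*29)/7 = 9 + (1/7)*232 = 9 + 232/7 = 295/7 ≈ 42.143)
J = -87 (J = 139 - 1*226 = 139 - 226 = -87)
J/U = -87/295/7 = -87*7/295 = -609/295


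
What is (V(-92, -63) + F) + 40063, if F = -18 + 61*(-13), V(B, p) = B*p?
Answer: 45048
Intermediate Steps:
F = -811 (F = -18 - 793 = -811)
(V(-92, -63) + F) + 40063 = (-92*(-63) - 811) + 40063 = (5796 - 811) + 40063 = 4985 + 40063 = 45048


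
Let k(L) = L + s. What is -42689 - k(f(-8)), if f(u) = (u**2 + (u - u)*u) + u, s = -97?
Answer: -42648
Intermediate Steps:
f(u) = u + u**2 (f(u) = (u**2 + 0*u) + u = (u**2 + 0) + u = u**2 + u = u + u**2)
k(L) = -97 + L (k(L) = L - 97 = -97 + L)
-42689 - k(f(-8)) = -42689 - (-97 - 8*(1 - 8)) = -42689 - (-97 - 8*(-7)) = -42689 - (-97 + 56) = -42689 - 1*(-41) = -42689 + 41 = -42648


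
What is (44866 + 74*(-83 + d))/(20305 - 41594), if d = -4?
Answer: -38428/21289 ≈ -1.8051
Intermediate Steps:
(44866 + 74*(-83 + d))/(20305 - 41594) = (44866 + 74*(-83 - 4))/(20305 - 41594) = (44866 + 74*(-87))/(-21289) = (44866 - 6438)*(-1/21289) = 38428*(-1/21289) = -38428/21289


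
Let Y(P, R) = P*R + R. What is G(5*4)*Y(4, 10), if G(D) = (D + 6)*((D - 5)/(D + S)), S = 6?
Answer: 750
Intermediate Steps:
Y(P, R) = R + P*R
G(D) = -5 + D (G(D) = (D + 6)*((D - 5)/(D + 6)) = (6 + D)*((-5 + D)/(6 + D)) = -5 + D)
G(5*4)*Y(4, 10) = (-5 + 5*4)*(10*(1 + 4)) = (-5 + 20)*(10*5) = 15*50 = 750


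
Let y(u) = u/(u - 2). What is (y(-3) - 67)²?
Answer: 110224/25 ≈ 4409.0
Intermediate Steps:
y(u) = u/(-2 + u)
(y(-3) - 67)² = (-3/(-2 - 3) - 67)² = (-3/(-5) - 67)² = (-3*(-⅕) - 67)² = (⅗ - 67)² = (-332/5)² = 110224/25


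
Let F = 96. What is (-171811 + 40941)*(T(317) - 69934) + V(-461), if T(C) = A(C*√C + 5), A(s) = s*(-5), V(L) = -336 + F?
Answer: 9155534090 + 207428950*√317 ≈ 1.2849e+10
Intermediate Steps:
V(L) = -240 (V(L) = -336 + 96 = -240)
A(s) = -5*s
T(C) = -25 - 5*C^(3/2) (T(C) = -5*(C*√C + 5) = -5*(C^(3/2) + 5) = -5*(5 + C^(3/2)) = -25 - 5*C^(3/2))
(-171811 + 40941)*(T(317) - 69934) + V(-461) = (-171811 + 40941)*((-25 - 1585*√317) - 69934) - 240 = -130870*((-25 - 1585*√317) - 69934) - 240 = -130870*(-69959 - 1585*√317) - 240 = (9155534330 + 207428950*√317) - 240 = 9155534090 + 207428950*√317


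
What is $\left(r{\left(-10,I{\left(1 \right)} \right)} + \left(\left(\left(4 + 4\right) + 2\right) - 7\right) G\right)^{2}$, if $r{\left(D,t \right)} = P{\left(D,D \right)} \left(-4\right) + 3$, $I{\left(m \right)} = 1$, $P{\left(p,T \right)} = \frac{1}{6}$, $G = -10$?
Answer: $\frac{6889}{9} \approx 765.44$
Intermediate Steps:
$P{\left(p,T \right)} = \frac{1}{6}$
$r{\left(D,t \right)} = \frac{7}{3}$ ($r{\left(D,t \right)} = \frac{1}{6} \left(-4\right) + 3 = - \frac{2}{3} + 3 = \frac{7}{3}$)
$\left(r{\left(-10,I{\left(1 \right)} \right)} + \left(\left(\left(4 + 4\right) + 2\right) - 7\right) G\right)^{2} = \left(\frac{7}{3} + \left(\left(\left(4 + 4\right) + 2\right) - 7\right) \left(-10\right)\right)^{2} = \left(\frac{7}{3} + \left(\left(8 + 2\right) - 7\right) \left(-10\right)\right)^{2} = \left(\frac{7}{3} + \left(10 - 7\right) \left(-10\right)\right)^{2} = \left(\frac{7}{3} + 3 \left(-10\right)\right)^{2} = \left(\frac{7}{3} - 30\right)^{2} = \left(- \frac{83}{3}\right)^{2} = \frac{6889}{9}$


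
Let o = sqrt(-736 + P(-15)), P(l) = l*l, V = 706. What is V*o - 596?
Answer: -596 + 706*I*sqrt(511) ≈ -596.0 + 15959.0*I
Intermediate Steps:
P(l) = l**2
o = I*sqrt(511) (o = sqrt(-736 + (-15)**2) = sqrt(-736 + 225) = sqrt(-511) = I*sqrt(511) ≈ 22.605*I)
V*o - 596 = 706*(I*sqrt(511)) - 596 = 706*I*sqrt(511) - 596 = -596 + 706*I*sqrt(511)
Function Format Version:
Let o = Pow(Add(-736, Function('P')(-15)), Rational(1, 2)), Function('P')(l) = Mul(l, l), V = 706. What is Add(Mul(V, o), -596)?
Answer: Add(-596, Mul(706, I, Pow(511, Rational(1, 2)))) ≈ Add(-596.00, Mul(15959., I))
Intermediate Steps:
Function('P')(l) = Pow(l, 2)
o = Mul(I, Pow(511, Rational(1, 2))) (o = Pow(Add(-736, Pow(-15, 2)), Rational(1, 2)) = Pow(Add(-736, 225), Rational(1, 2)) = Pow(-511, Rational(1, 2)) = Mul(I, Pow(511, Rational(1, 2))) ≈ Mul(22.605, I))
Add(Mul(V, o), -596) = Add(Mul(706, Mul(I, Pow(511, Rational(1, 2)))), -596) = Add(Mul(706, I, Pow(511, Rational(1, 2))), -596) = Add(-596, Mul(706, I, Pow(511, Rational(1, 2))))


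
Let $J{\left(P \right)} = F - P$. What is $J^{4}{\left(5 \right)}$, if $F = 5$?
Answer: $0$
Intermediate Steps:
$J{\left(P \right)} = 5 - P$
$J^{4}{\left(5 \right)} = \left(5 - 5\right)^{4} = 0^{4} = 0$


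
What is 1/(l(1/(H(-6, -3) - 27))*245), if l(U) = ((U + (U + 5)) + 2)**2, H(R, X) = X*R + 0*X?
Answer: 81/911645 ≈ 8.8850e-5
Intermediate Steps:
H(R, X) = R*X (H(R, X) = R*X + 0 = R*X)
l(U) = (7 + 2*U)**2 (l(U) = ((U + (5 + U)) + 2)**2 = ((5 + 2*U) + 2)**2 = (7 + 2*U)**2)
1/(l(1/(H(-6, -3) - 27))*245) = 1/((7 + 2/(-6*(-3) - 27))**2*245) = 1/((7 + 2/(18 - 27))**2*245) = 1/((7 + 2/(-9))**2*245) = 1/((7 + 2*(-1/9))**2*245) = 1/((7 - 2/9)**2*245) = 1/((61/9)**2*245) = 1/((3721/81)*245) = 1/(911645/81) = 81/911645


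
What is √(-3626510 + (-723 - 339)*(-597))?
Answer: 4*I*√187031 ≈ 1729.9*I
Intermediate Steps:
√(-3626510 + (-723 - 339)*(-597)) = √(-3626510 - 1062*(-597)) = √(-3626510 + 634014) = √(-2992496) = 4*I*√187031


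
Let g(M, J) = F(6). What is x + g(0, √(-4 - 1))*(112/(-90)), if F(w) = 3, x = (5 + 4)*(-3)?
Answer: -461/15 ≈ -30.733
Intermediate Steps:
x = -27 (x = 9*(-3) = -27)
g(M, J) = 3
x + g(0, √(-4 - 1))*(112/(-90)) = -27 + 3*(112/(-90)) = -27 + 3*(112*(-1/90)) = -27 + 3*(-56/45) = -27 - 56/15 = -461/15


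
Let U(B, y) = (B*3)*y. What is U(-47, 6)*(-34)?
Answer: 28764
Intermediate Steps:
U(B, y) = 3*B*y (U(B, y) = (3*B)*y = 3*B*y)
U(-47, 6)*(-34) = (3*(-47)*6)*(-34) = -846*(-34) = 28764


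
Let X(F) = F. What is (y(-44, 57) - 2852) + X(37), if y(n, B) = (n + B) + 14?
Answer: -2788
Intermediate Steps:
y(n, B) = 14 + B + n (y(n, B) = (B + n) + 14 = 14 + B + n)
(y(-44, 57) - 2852) + X(37) = ((14 + 57 - 44) - 2852) + 37 = (27 - 2852) + 37 = -2825 + 37 = -2788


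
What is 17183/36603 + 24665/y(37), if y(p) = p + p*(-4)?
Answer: -300301894/1354311 ≈ -221.74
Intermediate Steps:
y(p) = -3*p (y(p) = p - 4*p = -3*p)
17183/36603 + 24665/y(37) = 17183/36603 + 24665/((-3*37)) = 17183*(1/36603) + 24665/(-111) = 17183/36603 + 24665*(-1/111) = 17183/36603 - 24665/111 = -300301894/1354311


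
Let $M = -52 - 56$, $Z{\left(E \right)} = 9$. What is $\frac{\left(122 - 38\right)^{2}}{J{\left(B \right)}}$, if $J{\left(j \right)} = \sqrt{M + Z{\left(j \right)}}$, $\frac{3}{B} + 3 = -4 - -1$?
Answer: $- \frac{2352 i \sqrt{11}}{11} \approx - 709.15 i$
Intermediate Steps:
$M = -108$ ($M = -52 - 56 = -108$)
$B = - \frac{1}{2}$ ($B = \frac{3}{-3 - 3} = \frac{3}{-6} = 3 \left(- \frac{1}{6}\right) = - \frac{1}{2} \approx -0.5$)
$J{\left(j \right)} = 3 i \sqrt{11}$ ($J{\left(j \right)} = \sqrt{-108 + 9} = \sqrt{-99} = 3 i \sqrt{11}$)
$\frac{\left(122 - 38\right)^{2}}{J{\left(B \right)}} = \frac{\left(122 - 38\right)^{2}}{3 i \sqrt{11}} = 84^{2} \left(- \frac{i \sqrt{11}}{33}\right) = 7056 \left(- \frac{i \sqrt{11}}{33}\right) = - \frac{2352 i \sqrt{11}}{11}$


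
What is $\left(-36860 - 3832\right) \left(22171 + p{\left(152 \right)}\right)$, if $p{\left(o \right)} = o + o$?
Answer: $-914552700$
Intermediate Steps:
$p{\left(o \right)} = 2 o$
$\left(-36860 - 3832\right) \left(22171 + p{\left(152 \right)}\right) = \left(-36860 - 3832\right) \left(22171 + 2 \cdot 152\right) = - 40692 \left(22171 + 304\right) = \left(-40692\right) 22475 = -914552700$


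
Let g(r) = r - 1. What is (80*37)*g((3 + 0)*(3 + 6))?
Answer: 76960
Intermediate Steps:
g(r) = -1 + r
(80*37)*g((3 + 0)*(3 + 6)) = (80*37)*(-1 + (3 + 0)*(3 + 6)) = 2960*(-1 + 3*9) = 2960*(-1 + 27) = 2960*26 = 76960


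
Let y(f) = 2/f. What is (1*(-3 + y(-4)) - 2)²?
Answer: 121/4 ≈ 30.250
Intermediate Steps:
(1*(-3 + y(-4)) - 2)² = (1*(-3 + 2/(-4)) - 2)² = (1*(-3 + 2*(-¼)) - 2)² = (1*(-3 - ½) - 2)² = (1*(-7/2) - 2)² = (-7/2 - 2)² = (-11/2)² = 121/4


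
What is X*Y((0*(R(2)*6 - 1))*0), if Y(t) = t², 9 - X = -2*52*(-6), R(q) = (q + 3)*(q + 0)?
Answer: 0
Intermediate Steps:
R(q) = q*(3 + q) (R(q) = (3 + q)*q = q*(3 + q))
X = -615 (X = 9 - (-2*52)*(-6) = 9 - (-104)*(-6) = 9 - 1*624 = 9 - 624 = -615)
X*Y((0*(R(2)*6 - 1))*0) = -615*((0*((2*(3 + 2))*6 - 1))*0)² = -615*((0*((2*5)*6 - 1))*0)² = -615*((0*(10*6 - 1))*0)² = -615*((0*(60 - 1))*0)² = -615*((0*59)*0)² = -615*(0*0)² = -615*0² = -615*0 = 0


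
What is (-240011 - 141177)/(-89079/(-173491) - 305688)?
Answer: 66132687308/53034027729 ≈ 1.2470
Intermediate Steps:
(-240011 - 141177)/(-89079/(-173491) - 305688) = -381188/(-89079*(-1/173491) - 305688) = -381188/(89079/173491 - 305688) = -381188/(-53034027729/173491) = -381188*(-173491/53034027729) = 66132687308/53034027729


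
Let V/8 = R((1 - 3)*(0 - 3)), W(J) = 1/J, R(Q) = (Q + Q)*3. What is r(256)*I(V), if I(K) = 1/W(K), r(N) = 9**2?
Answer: 23328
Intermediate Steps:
r(N) = 81
R(Q) = 6*Q (R(Q) = (2*Q)*3 = 6*Q)
V = 288 (V = 8*(6*((1 - 3)*(0 - 3))) = 8*(6*(-2*(-3))) = 8*(6*6) = 8*36 = 288)
I(K) = K (I(K) = 1/(1/K) = K)
r(256)*I(V) = 81*288 = 23328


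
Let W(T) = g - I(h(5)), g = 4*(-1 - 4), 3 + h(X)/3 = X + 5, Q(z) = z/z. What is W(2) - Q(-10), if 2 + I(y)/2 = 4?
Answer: -25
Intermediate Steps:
Q(z) = 1
h(X) = 6 + 3*X (h(X) = -9 + 3*(X + 5) = -9 + 3*(5 + X) = -9 + (15 + 3*X) = 6 + 3*X)
I(y) = 4 (I(y) = -4 + 2*4 = -4 + 8 = 4)
g = -20 (g = 4*(-5) = -20)
W(T) = -24 (W(T) = -20 - 1*4 = -20 - 4 = -24)
W(2) - Q(-10) = -24 - 1*1 = -24 - 1 = -25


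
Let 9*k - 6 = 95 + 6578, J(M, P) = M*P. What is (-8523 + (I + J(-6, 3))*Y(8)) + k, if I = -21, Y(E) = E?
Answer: -72836/9 ≈ -8092.9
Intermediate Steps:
k = 6679/9 (k = ⅔ + (95 + 6578)/9 = ⅔ + (⅑)*6673 = ⅔ + 6673/9 = 6679/9 ≈ 742.11)
(-8523 + (I + J(-6, 3))*Y(8)) + k = (-8523 + (-21 - 6*3)*8) + 6679/9 = (-8523 + (-21 - 18)*8) + 6679/9 = (-8523 - 39*8) + 6679/9 = (-8523 - 312) + 6679/9 = -8835 + 6679/9 = -72836/9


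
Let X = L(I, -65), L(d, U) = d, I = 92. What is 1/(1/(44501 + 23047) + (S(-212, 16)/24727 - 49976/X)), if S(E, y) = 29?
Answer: -38415966108/20868175270387 ≈ -0.0018409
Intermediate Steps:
X = 92
1/(1/(44501 + 23047) + (S(-212, 16)/24727 - 49976/X)) = 1/(1/(44501 + 23047) + (29/24727 - 49976/92)) = 1/(1/67548 + (29*(1/24727) - 49976*1/92)) = 1/(1/67548 + (29/24727 - 12494/23)) = 1/(1/67548 - 308938471/568721) = 1/(-20868175270387/38415966108) = -38415966108/20868175270387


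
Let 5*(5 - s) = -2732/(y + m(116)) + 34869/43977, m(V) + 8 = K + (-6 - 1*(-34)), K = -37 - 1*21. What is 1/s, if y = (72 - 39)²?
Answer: 15406609/82599568 ≈ 0.18652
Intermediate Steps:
K = -58 (K = -37 - 21 = -58)
m(V) = -38 (m(V) = -8 + (-58 + (-6 - 1*(-34))) = -8 + (-58 + (-6 + 34)) = -8 + (-58 + 28) = -8 - 30 = -38)
y = 1089 (y = 33² = 1089)
s = 82599568/15406609 (s = 5 - (-2732/(1089 - 38) + 34869/43977)/5 = 5 - (-2732/1051 + 34869*(1/43977))/5 = 5 - (-2732*1/1051 + 11623/14659)/5 = 5 - (-2732/1051 + 11623/14659)/5 = 5 - ⅕*(-27832615/15406609) = 5 + 5566523/15406609 = 82599568/15406609 ≈ 5.3613)
1/s = 1/(82599568/15406609) = 15406609/82599568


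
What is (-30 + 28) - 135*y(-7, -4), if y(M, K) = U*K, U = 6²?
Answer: 19438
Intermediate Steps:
U = 36
y(M, K) = 36*K
(-30 + 28) - 135*y(-7, -4) = (-30 + 28) - 4860*(-4) = -2 - 135*(-144) = -2 + 19440 = 19438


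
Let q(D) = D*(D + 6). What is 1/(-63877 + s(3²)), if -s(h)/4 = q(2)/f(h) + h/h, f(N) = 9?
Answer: -9/574993 ≈ -1.5652e-5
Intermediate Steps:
q(D) = D*(6 + D)
s(h) = -100/9 (s(h) = -4*((2*(6 + 2))/9 + h/h) = -4*((2*8)*(⅑) + 1) = -4*(16*(⅑) + 1) = -4*(16/9 + 1) = -4*25/9 = -100/9)
1/(-63877 + s(3²)) = 1/(-63877 - 100/9) = 1/(-574993/9) = -9/574993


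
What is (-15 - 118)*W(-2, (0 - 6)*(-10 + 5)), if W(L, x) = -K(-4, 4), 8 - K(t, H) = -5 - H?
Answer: 2261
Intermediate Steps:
K(t, H) = 13 + H (K(t, H) = 8 - (-5 - H) = 8 + (5 + H) = 13 + H)
W(L, x) = -17 (W(L, x) = -(13 + 4) = -1*17 = -17)
(-15 - 118)*W(-2, (0 - 6)*(-10 + 5)) = (-15 - 118)*(-17) = -133*(-17) = 2261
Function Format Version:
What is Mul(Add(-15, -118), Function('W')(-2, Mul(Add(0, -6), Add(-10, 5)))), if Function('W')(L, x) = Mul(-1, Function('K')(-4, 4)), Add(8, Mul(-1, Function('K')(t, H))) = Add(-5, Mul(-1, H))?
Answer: 2261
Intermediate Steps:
Function('K')(t, H) = Add(13, H) (Function('K')(t, H) = Add(8, Mul(-1, Add(-5, Mul(-1, H)))) = Add(8, Add(5, H)) = Add(13, H))
Function('W')(L, x) = -17 (Function('W')(L, x) = Mul(-1, Add(13, 4)) = Mul(-1, 17) = -17)
Mul(Add(-15, -118), Function('W')(-2, Mul(Add(0, -6), Add(-10, 5)))) = Mul(Add(-15, -118), -17) = Mul(-133, -17) = 2261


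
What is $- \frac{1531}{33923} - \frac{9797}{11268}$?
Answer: $- \frac{349594939}{382244364} \approx -0.91459$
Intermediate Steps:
$- \frac{1531}{33923} - \frac{9797}{11268} = - \frac{349594939}{382244364}$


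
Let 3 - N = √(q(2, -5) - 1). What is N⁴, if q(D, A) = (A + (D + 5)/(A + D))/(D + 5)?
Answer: (63 - I*√903)⁴/194481 ≈ -25.379 - 119.38*I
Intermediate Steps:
q(D, A) = (A + (5 + D)/(A + D))/(5 + D)
N = 3 - I*√903/21 (N = 3 - √((5 + 2 + (-5)² - 5*2)/(2² + 5*(-5) + 5*2 - 5*2) - 1) = 3 - √((5 + 2 + 25 - 10)/(4 - 25 + 10 - 10) - 1) = 3 - √(22/(-21) - 1) = 3 - √(-1/21*22 - 1) = 3 - √(-22/21 - 1) = 3 - √(-43/21) = 3 - I*√903/21 ≈ 3.0 - 1.431*I)
N⁴ = (3 - I*√903/21)⁴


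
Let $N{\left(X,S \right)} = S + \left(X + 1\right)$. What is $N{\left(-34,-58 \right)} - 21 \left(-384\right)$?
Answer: $7973$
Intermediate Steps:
$N{\left(X,S \right)} = 1 + S + X$ ($N{\left(X,S \right)} = S + \left(1 + X\right) = 1 + S + X$)
$N{\left(-34,-58 \right)} - 21 \left(-384\right) = \left(1 - 58 - 34\right) - 21 \left(-384\right) = -91 - -8064 = -91 + 8064 = 7973$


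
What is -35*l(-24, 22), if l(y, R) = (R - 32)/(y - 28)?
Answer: -175/26 ≈ -6.7308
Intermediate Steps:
l(y, R) = (-32 + R)/(-28 + y)
-35*l(-24, 22) = -35*(-32 + 22)/(-28 - 24) = -35*(-10)/(-52) = -(-35)*(-10)/52 = -35*5/26 = -175/26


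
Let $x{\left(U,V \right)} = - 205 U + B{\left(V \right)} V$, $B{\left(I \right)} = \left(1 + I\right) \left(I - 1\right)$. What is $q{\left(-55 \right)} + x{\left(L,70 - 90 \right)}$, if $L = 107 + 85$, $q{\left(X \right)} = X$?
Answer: $-47395$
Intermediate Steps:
$B{\left(I \right)} = \left(1 + I\right) \left(-1 + I\right)$
$L = 192$
$x{\left(U,V \right)} = - 205 U + V \left(-1 + V^{2}\right)$ ($x{\left(U,V \right)} = - 205 U + \left(-1 + V^{2}\right) V = - 205 U + V \left(-1 + V^{2}\right)$)
$q{\left(-55 \right)} + x{\left(L,70 - 90 \right)} = -55 - \left(39340 - \left(70 - 90\right)^{3}\right) = -55 - \left(39340 + 8000\right) = -55 - 47340 = -47395$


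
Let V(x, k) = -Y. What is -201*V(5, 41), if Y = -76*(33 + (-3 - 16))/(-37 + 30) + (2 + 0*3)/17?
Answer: 519786/17 ≈ 30576.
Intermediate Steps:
Y = 2586/17 (Y = -76/((-7/(33 - 19))) + (2 + 0)*(1/17) = -76/((-7/14)) + 2*(1/17) = -76/((-7*1/14)) + 2/17 = -76/(-½) + 2/17 = -76*(-2) + 2/17 = 152 + 2/17 = 2586/17 ≈ 152.12)
V(x, k) = -2586/17 (V(x, k) = -1*2586/17 = -2586/17)
-201*V(5, 41) = -201*(-2586/17) = 519786/17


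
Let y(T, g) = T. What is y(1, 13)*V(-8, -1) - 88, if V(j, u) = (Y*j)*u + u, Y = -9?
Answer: -161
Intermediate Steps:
V(j, u) = u - 9*j*u (V(j, u) = (-9*j)*u + u = -9*j*u + u = u - 9*j*u)
y(1, 13)*V(-8, -1) - 88 = 1*(-(1 - 9*(-8))) - 88 = 1*(-(1 + 72)) - 88 = 1*(-1*73) - 88 = 1*(-73) - 88 = -73 - 88 = -161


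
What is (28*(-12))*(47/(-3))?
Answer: 5264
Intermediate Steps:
(28*(-12))*(47/(-3)) = -15792*(-1)/3 = -336*(-47/3) = 5264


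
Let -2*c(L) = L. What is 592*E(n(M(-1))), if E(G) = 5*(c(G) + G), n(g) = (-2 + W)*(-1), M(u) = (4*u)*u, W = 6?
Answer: -5920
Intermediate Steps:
c(L) = -L/2
M(u) = 4*u**2
n(g) = -4 (n(g) = (-2 + 6)*(-1) = 4*(-1) = -4)
E(G) = 5*G/2 (E(G) = 5*(-G/2 + G) = 5*(G/2) = 5*G/2)
592*E(n(M(-1))) = 592*((5/2)*(-4)) = 592*(-10) = -5920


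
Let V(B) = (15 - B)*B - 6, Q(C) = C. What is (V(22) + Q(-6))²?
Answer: 27556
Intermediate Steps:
V(B) = -6 + B*(15 - B) (V(B) = B*(15 - B) - 6 = -6 + B*(15 - B))
(V(22) + Q(-6))² = ((-6 - 1*22² + 15*22) - 6)² = ((-6 - 1*484 + 330) - 6)² = ((-6 - 484 + 330) - 6)² = (-160 - 6)² = (-166)² = 27556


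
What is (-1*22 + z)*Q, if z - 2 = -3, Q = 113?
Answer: -2599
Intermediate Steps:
z = -1 (z = 2 - 3 = -1)
(-1*22 + z)*Q = (-1*22 - 1)*113 = (-22 - 1)*113 = -23*113 = -2599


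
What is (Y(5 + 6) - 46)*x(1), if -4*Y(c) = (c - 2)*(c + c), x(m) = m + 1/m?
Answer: -191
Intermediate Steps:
Y(c) = -c*(-2 + c)/2 (Y(c) = -(c - 2)*(c + c)/4 = -(-2 + c)*2*c/4 = -c*(-2 + c)/2)
(Y(5 + 6) - 46)*x(1) = ((5 + 6)*(2 - (5 + 6))/2 - 46)*(1 + 1/1) = ((½)*11*(2 - 1*11) - 46)*(1 + 1) = ((½)*11*(2 - 11) - 46)*2 = ((½)*11*(-9) - 46)*2 = (-99/2 - 46)*2 = -191/2*2 = -191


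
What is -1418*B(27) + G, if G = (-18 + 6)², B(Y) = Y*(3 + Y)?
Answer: -1148436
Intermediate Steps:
G = 144 (G = (-12)² = 144)
-1418*B(27) + G = -38286*(3 + 27) + 144 = -38286*30 + 144 = -1418*810 + 144 = -1148580 + 144 = -1148436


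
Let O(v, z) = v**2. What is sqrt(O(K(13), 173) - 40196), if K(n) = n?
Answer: I*sqrt(40027) ≈ 200.07*I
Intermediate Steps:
sqrt(O(K(13), 173) - 40196) = sqrt(13**2 - 40196) = sqrt(169 - 40196) = sqrt(-40027) = I*sqrt(40027)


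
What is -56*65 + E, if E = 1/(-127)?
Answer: -462281/127 ≈ -3640.0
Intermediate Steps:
E = -1/127 ≈ -0.0078740
-56*65 + E = -56*65 - 1/127 = -3640 - 1/127 = -462281/127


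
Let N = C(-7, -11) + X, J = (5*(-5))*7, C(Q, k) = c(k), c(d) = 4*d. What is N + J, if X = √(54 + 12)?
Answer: -219 + √66 ≈ -210.88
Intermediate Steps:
C(Q, k) = 4*k
X = √66 ≈ 8.1240
J = -175 (J = -25*7 = -175)
N = -44 + √66 (N = 4*(-11) + √66 = -44 + √66 ≈ -35.876)
N + J = (-44 + √66) - 175 = -219 + √66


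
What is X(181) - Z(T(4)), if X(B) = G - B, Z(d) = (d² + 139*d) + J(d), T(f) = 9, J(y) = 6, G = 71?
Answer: -1448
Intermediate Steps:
Z(d) = 6 + d² + 139*d (Z(d) = (d² + 139*d) + 6 = 6 + d² + 139*d)
X(B) = 71 - B
X(181) - Z(T(4)) = (71 - 1*181) - (6 + 9² + 139*9) = (71 - 181) - (6 + 81 + 1251) = -110 - 1*1338 = -110 - 1338 = -1448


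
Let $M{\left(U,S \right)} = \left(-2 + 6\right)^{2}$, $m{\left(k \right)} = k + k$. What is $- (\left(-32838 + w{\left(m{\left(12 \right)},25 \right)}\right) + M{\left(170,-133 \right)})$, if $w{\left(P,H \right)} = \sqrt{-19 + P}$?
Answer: $32822 - \sqrt{5} \approx 32820.0$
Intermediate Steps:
$m{\left(k \right)} = 2 k$
$M{\left(U,S \right)} = 16$ ($M{\left(U,S \right)} = 4^{2} = 16$)
$- (\left(-32838 + w{\left(m{\left(12 \right)},25 \right)}\right) + M{\left(170,-133 \right)}) = - (\left(-32838 + \sqrt{-19 + 2 \cdot 12}\right) + 16) = - (\left(-32838 + \sqrt{-19 + 24}\right) + 16) = - (\left(-32838 + \sqrt{5}\right) + 16) = - (-32822 + \sqrt{5}) = 32822 - \sqrt{5}$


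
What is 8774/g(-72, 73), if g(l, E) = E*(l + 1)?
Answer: -8774/5183 ≈ -1.6928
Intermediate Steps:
g(l, E) = E*(1 + l)
8774/g(-72, 73) = 8774/((73*(1 - 72))) = 8774/((73*(-71))) = 8774/(-5183) = 8774*(-1/5183) = -8774/5183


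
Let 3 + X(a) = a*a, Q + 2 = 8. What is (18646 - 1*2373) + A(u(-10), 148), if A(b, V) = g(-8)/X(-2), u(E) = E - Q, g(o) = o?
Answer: 16265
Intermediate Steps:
Q = 6 (Q = -2 + 8 = 6)
u(E) = -6 + E (u(E) = E - 1*6 = E - 6 = -6 + E)
X(a) = -3 + a² (X(a) = -3 + a*a = -3 + a²)
A(b, V) = -8 (A(b, V) = -8/(-3 + (-2)²) = -8/(-3 + 4) = -8/1 = -8*1 = -8)
(18646 - 1*2373) + A(u(-10), 148) = (18646 - 1*2373) - 8 = (18646 - 2373) - 8 = 16273 - 8 = 16265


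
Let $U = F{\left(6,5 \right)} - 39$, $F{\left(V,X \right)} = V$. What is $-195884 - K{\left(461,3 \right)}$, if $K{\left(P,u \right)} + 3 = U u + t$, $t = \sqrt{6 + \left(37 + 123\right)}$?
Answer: $-195782 - \sqrt{166} \approx -1.958 \cdot 10^{5}$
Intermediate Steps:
$t = \sqrt{166}$ ($t = \sqrt{6 + 160} = \sqrt{166} \approx 12.884$)
$U = -33$ ($U = 6 - 39 = -33$)
$K{\left(P,u \right)} = -3 + \sqrt{166} - 33 u$ ($K{\left(P,u \right)} = -3 - \left(- \sqrt{166} + 33 u\right) = -3 + \sqrt{166} - 33 u$)
$-195884 - K{\left(461,3 \right)} = -195884 - \left(-3 + \sqrt{166} - 99\right) = -195884 - \left(-102 + \sqrt{166}\right) = -195884 + \left(102 - \sqrt{166}\right) = -195782 - \sqrt{166}$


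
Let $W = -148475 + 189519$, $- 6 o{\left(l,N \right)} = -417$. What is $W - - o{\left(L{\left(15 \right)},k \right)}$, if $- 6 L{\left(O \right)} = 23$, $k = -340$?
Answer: $\frac{82227}{2} \approx 41114.0$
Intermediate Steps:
$L{\left(O \right)} = - \frac{23}{6}$ ($L{\left(O \right)} = \left(- \frac{1}{6}\right) 23 = - \frac{23}{6}$)
$o{\left(l,N \right)} = \frac{139}{2}$ ($o{\left(l,N \right)} = \left(- \frac{1}{6}\right) \left(-417\right) = \frac{139}{2}$)
$W = 41044$
$W - - o{\left(L{\left(15 \right)},k \right)} = 41044 - \left(-1\right) \frac{139}{2} = 41044 - - \frac{139}{2} = 41044 + \frac{139}{2} = \frac{82227}{2}$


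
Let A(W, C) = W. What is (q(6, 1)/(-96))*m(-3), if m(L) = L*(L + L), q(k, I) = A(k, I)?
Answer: -9/8 ≈ -1.1250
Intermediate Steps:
q(k, I) = k
m(L) = 2*L² (m(L) = L*(2*L) = 2*L²)
(q(6, 1)/(-96))*m(-3) = (6/(-96))*(2*(-3)²) = (6*(-1/96))*(2*9) = -1/16*18 = -9/8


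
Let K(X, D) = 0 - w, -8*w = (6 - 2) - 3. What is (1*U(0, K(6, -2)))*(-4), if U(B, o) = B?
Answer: 0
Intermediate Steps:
w = -⅛ (w = -((6 - 2) - 3)/8 = -(4 - 3)/8 = -⅛*1 = -⅛ ≈ -0.12500)
K(X, D) = ⅛ (K(X, D) = 0 - 1*(-⅛) = 0 + ⅛ = ⅛)
(1*U(0, K(6, -2)))*(-4) = (1*0)*(-4) = 0*(-4) = 0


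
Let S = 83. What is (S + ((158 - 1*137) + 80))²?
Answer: 33856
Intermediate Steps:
(S + ((158 - 1*137) + 80))² = (83 + ((158 - 1*137) + 80))² = (83 + ((158 - 137) + 80))² = (83 + (21 + 80))² = (83 + 101)² = 184² = 33856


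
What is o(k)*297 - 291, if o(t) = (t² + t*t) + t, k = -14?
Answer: 111975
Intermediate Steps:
o(t) = t + 2*t² (o(t) = (t² + t²) + t = 2*t² + t = t + 2*t²)
o(k)*297 - 291 = -14*(1 + 2*(-14))*297 - 291 = -14*(1 - 28)*297 - 291 = -14*(-27)*297 - 291 = 378*297 - 291 = 112266 - 291 = 111975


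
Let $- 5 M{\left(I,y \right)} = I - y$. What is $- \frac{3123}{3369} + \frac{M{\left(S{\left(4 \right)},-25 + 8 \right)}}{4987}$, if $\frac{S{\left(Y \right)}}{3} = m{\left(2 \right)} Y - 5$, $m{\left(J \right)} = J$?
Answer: $- \frac{25986533}{28002005} \approx -0.92802$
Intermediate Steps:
$S{\left(Y \right)} = -15 + 6 Y$ ($S{\left(Y \right)} = 3 \left(2 Y - 5\right) = 3 \left(-5 + 2 Y\right) = -15 + 6 Y$)
$M{\left(I,y \right)} = - \frac{I}{5} + \frac{y}{5}$ ($M{\left(I,y \right)} = - \frac{I - y}{5} = - \frac{I}{5} + \frac{y}{5}$)
$- \frac{3123}{3369} + \frac{M{\left(S{\left(4 \right)},-25 + 8 \right)}}{4987} = - \frac{3123}{3369} + \frac{- \frac{-15 + 6 \cdot 4}{5} + \frac{-25 + 8}{5}}{4987} = \left(-3123\right) \frac{1}{3369} + \left(- \frac{-15 + 24}{5} + \frac{1}{5} \left(-17\right)\right) \frac{1}{4987} = - \frac{1041}{1123} + \left(\left(- \frac{1}{5}\right) 9 - \frac{17}{5}\right) \frac{1}{4987} = - \frac{1041}{1123} + \left(- \frac{9}{5} - \frac{17}{5}\right) \frac{1}{4987} = - \frac{1041}{1123} - \frac{26}{24935} = - \frac{25986533}{28002005}$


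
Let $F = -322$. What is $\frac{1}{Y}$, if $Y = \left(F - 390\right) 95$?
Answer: $- \frac{1}{67640} \approx -1.4784 \cdot 10^{-5}$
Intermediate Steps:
$Y = -67640$ ($Y = \left(-322 - 390\right) 95 = \left(-712\right) 95 = -67640$)
$\frac{1}{Y} = \frac{1}{-67640} = - \frac{1}{67640}$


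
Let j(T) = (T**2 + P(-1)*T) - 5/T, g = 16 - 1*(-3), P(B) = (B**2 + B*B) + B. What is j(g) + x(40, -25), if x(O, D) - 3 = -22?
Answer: 6854/19 ≈ 360.74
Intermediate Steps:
P(B) = B + 2*B**2 (P(B) = (B**2 + B**2) + B = 2*B**2 + B = B + 2*B**2)
g = 19 (g = 16 + 3 = 19)
x(O, D) = -19 (x(O, D) = 3 - 22 = -19)
j(T) = T + T**2 - 5/T (j(T) = (T**2 + (-(1 + 2*(-1)))*T) - 5/T = (T**2 + (-(1 - 2))*T) - 5/T = (T**2 + (-1*(-1))*T) - 5/T = (T**2 + 1*T) - 5/T = (T**2 + T) - 5/T = (T + T**2) - 5/T = T + T**2 - 5/T)
j(g) + x(40, -25) = (19 + 19**2 - 5/19) - 19 = (19 + 361 - 5*1/19) - 19 = (19 + 361 - 5/19) - 19 = 7215/19 - 19 = 6854/19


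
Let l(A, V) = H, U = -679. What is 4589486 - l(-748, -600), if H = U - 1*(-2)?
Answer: 4590163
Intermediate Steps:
H = -677 (H = -679 - 1*(-2) = -679 + 2 = -677)
l(A, V) = -677
4589486 - l(-748, -600) = 4589486 - 1*(-677) = 4589486 + 677 = 4590163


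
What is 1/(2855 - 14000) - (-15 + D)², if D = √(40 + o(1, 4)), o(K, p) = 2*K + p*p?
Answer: -3154036/11145 + 30*√58 ≈ -54.527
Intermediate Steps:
o(K, p) = p² + 2*K (o(K, p) = 2*K + p² = p² + 2*K)
D = √58 (D = √(40 + (4² + 2*1)) = √(40 + (16 + 2)) = √(40 + 18) = √58 ≈ 7.6158)
1/(2855 - 14000) - (-15 + D)² = 1/(2855 - 14000) - (-15 + √58)² = 1/(-11145) - (-15 + √58)² = -1/11145 - (-15 + √58)²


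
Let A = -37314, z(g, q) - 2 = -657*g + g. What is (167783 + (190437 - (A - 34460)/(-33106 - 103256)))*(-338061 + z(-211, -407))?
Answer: -4876033103589919/68181 ≈ -7.1516e+10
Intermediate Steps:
z(g, q) = 2 - 656*g (z(g, q) = 2 + (-657*g + g) = 2 - 656*g)
(167783 + (190437 - (A - 34460)/(-33106 - 103256)))*(-338061 + z(-211, -407)) = (167783 + (190437 - (-37314 - 34460)/(-33106 - 103256)))*(-338061 + (2 - 656*(-211))) = (167783 + (190437 - (-71774)/(-136362)))*(-338061 + (2 + 138416)) = (167783 + (190437 - (-71774)*(-1)/136362))*(-338061 + 138418) = (167783 + (190437 - 1*35887/68181))*(-199643) = (167783 + (190437 - 35887/68181))*(-199643) = (167783 + 12984149210/68181)*(-199643) = (24423761933/68181)*(-199643) = -4876033103589919/68181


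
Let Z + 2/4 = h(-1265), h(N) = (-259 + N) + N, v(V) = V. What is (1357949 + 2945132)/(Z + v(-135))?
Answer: -8606162/5849 ≈ -1471.4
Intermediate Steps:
h(N) = -259 + 2*N
Z = -5579/2 (Z = -½ + (-259 + 2*(-1265)) = -½ + (-259 - 2530) = -½ - 2789 = -5579/2 ≈ -2789.5)
(1357949 + 2945132)/(Z + v(-135)) = (1357949 + 2945132)/(-5579/2 - 135) = 4303081/(-5849/2) = 4303081*(-2/5849) = -8606162/5849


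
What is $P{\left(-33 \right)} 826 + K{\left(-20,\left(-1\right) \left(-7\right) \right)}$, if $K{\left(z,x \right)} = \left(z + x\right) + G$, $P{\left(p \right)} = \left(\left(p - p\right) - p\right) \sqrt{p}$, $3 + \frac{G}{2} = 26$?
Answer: $33 + 27258 i \sqrt{33} \approx 33.0 + 1.5659 \cdot 10^{5} i$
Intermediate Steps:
$G = 46$ ($G = -6 + 2 \cdot 26 = -6 + 52 = 46$)
$P{\left(p \right)} = - p^{\frac{3}{2}}$ ($P{\left(p \right)} = \left(0 - p\right) \sqrt{p} = - p \sqrt{p} = - p^{\frac{3}{2}}$)
$K{\left(z,x \right)} = 46 + x + z$ ($K{\left(z,x \right)} = \left(z + x\right) + 46 = \left(x + z\right) + 46 = 46 + x + z$)
$P{\left(-33 \right)} 826 + K{\left(-20,\left(-1\right) \left(-7\right) \right)} = - \left(-33\right)^{\frac{3}{2}} \cdot 826 - -33 = - \left(-33\right) i \sqrt{33} \cdot 826 + \left(46 + 7 - 20\right) = 33 i \sqrt{33} \cdot 826 + 33 = 27258 i \sqrt{33} + 33 = 33 + 27258 i \sqrt{33}$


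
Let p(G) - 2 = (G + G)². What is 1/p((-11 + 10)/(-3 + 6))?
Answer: 9/22 ≈ 0.40909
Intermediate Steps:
p(G) = 2 + 4*G² (p(G) = 2 + (G + G)² = 2 + (2*G)² = 2 + 4*G²)
1/p((-11 + 10)/(-3 + 6)) = 1/(2 + 4*((-11 + 10)/(-3 + 6))²) = 1/(2 + 4*(-1/3)²) = 1/(2 + 4*(-1*⅓)²) = 1/(2 + 4*(-⅓)²) = 1/(2 + 4*(⅑)) = 1/(2 + 4/9) = 1/(22/9) = 9/22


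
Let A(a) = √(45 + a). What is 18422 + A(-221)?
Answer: 18422 + 4*I*√11 ≈ 18422.0 + 13.266*I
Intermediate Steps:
18422 + A(-221) = 18422 + √(45 - 221) = 18422 + √(-176) = 18422 + 4*I*√11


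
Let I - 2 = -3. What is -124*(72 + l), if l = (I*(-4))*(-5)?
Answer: -6448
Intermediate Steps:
I = -1 (I = 2 - 3 = -1)
l = -20 (l = -1*(-4)*(-5) = 4*(-5) = -20)
-124*(72 + l) = -124*(72 - 20) = -124*52 = -6448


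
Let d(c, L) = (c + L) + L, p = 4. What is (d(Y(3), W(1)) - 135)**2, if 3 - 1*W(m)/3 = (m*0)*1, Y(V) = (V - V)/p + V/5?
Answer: 338724/25 ≈ 13549.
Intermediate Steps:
Y(V) = V/5 (Y(V) = (V - V)/4 + V/5 = 0*(1/4) + V*(1/5) = 0 + V/5 = V/5)
W(m) = 9 (W(m) = 9 - 3*m*0 = 9 - 0 = 9 - 3*0 = 9 + 0 = 9)
d(c, L) = c + 2*L (d(c, L) = (L + c) + L = c + 2*L)
(d(Y(3), W(1)) - 135)**2 = (((1/5)*3 + 2*9) - 135)**2 = ((3/5 + 18) - 135)**2 = (93/5 - 135)**2 = (-582/5)**2 = 338724/25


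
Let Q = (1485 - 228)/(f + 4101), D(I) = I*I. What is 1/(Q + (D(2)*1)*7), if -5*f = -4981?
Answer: 25486/719893 ≈ 0.035402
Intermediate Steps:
D(I) = I²
f = 4981/5 (f = -⅕*(-4981) = 4981/5 ≈ 996.20)
Q = 6285/25486 (Q = (1485 - 228)/(4981/5 + 4101) = 1257/(25486/5) = 1257*(5/25486) = 6285/25486 ≈ 0.24661)
1/(Q + (D(2)*1)*7) = 1/(6285/25486 + (2²*1)*7) = 1/(6285/25486 + (4*1)*7) = 1/(6285/25486 + 4*7) = 1/(6285/25486 + 28) = 1/(719893/25486) = 25486/719893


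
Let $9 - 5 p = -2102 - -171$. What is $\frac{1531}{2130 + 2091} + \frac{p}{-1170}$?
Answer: $\frac{2843}{91455} \approx 0.031086$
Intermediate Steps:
$p = 388$ ($p = \frac{9}{5} - \frac{-2102 - -171}{5} = \frac{9}{5} - \frac{-2102 + 171}{5} = \frac{9}{5} - - \frac{1931}{5} = \frac{9}{5} + \frac{1931}{5} = 388$)
$\frac{1531}{2130 + 2091} + \frac{p}{-1170} = \frac{1531}{2130 + 2091} + \frac{388}{-1170} = \frac{1531}{4221} + 388 \left(- \frac{1}{1170}\right) = 1531 \cdot \frac{1}{4221} - \frac{194}{585} = \frac{1531}{4221} - \frac{194}{585} = \frac{2843}{91455}$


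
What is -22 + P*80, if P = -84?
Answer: -6742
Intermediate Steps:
-22 + P*80 = -22 - 84*80 = -22 - 6720 = -6742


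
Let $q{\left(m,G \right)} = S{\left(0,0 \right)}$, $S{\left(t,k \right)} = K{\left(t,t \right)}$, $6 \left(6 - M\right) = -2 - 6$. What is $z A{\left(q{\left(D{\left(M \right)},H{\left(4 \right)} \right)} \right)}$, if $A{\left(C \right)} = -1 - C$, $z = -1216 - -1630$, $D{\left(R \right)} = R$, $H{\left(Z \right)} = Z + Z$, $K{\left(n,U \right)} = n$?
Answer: $-414$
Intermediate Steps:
$H{\left(Z \right)} = 2 Z$
$M = \frac{22}{3}$ ($M = 6 - \frac{-2 - 6}{6} = 6 - - \frac{4}{3} = 6 + \frac{4}{3} = \frac{22}{3} \approx 7.3333$)
$S{\left(t,k \right)} = t$
$q{\left(m,G \right)} = 0$
$z = 414$ ($z = -1216 + 1630 = 414$)
$z A{\left(q{\left(D{\left(M \right)},H{\left(4 \right)} \right)} \right)} = 414 \left(-1 - 0\right) = 414 \left(-1 + 0\right) = 414 \left(-1\right) = -414$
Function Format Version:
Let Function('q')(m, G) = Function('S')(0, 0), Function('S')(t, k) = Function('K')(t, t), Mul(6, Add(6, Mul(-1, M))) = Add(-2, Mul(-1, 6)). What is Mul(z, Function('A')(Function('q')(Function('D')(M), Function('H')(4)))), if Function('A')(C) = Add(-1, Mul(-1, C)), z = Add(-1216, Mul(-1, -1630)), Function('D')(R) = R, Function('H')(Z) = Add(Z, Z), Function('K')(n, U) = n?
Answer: -414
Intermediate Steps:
Function('H')(Z) = Mul(2, Z)
M = Rational(22, 3) (M = Add(6, Mul(Rational(-1, 6), Add(-2, Mul(-1, 6)))) = Add(6, Mul(Rational(-1, 6), Add(-2, -6))) = Add(6, Mul(Rational(-1, 6), -8)) = Add(6, Rational(4, 3)) = Rational(22, 3) ≈ 7.3333)
Function('S')(t, k) = t
Function('q')(m, G) = 0
z = 414 (z = Add(-1216, 1630) = 414)
Mul(z, Function('A')(Function('q')(Function('D')(M), Function('H')(4)))) = Mul(414, Add(-1, Mul(-1, 0))) = Mul(414, Add(-1, 0)) = Mul(414, -1) = -414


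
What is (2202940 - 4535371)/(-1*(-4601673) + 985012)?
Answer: -2332431/5586685 ≈ -0.41750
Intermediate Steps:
(2202940 - 4535371)/(-1*(-4601673) + 985012) = -2332431/(4601673 + 985012) = -2332431/5586685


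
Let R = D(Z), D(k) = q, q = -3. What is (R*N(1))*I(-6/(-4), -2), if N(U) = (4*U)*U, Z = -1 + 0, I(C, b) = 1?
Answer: -12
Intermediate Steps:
Z = -1
N(U) = 4*U²
D(k) = -3
R = -3
(R*N(1))*I(-6/(-4), -2) = -12*1²*1 = -12*1 = -12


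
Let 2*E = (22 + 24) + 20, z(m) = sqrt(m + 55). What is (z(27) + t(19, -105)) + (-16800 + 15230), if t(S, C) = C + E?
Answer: -1642 + sqrt(82) ≈ -1632.9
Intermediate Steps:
z(m) = sqrt(55 + m)
E = 33 (E = ((22 + 24) + 20)/2 = (46 + 20)/2 = (1/2)*66 = 33)
t(S, C) = 33 + C (t(S, C) = C + 33 = 33 + C)
(z(27) + t(19, -105)) + (-16800 + 15230) = (sqrt(55 + 27) + (33 - 105)) + (-16800 + 15230) = (sqrt(82) - 72) - 1570 = (-72 + sqrt(82)) - 1570 = -1642 + sqrt(82)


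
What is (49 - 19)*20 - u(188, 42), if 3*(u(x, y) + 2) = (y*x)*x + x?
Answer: -1482830/3 ≈ -4.9428e+5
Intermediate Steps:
u(x, y) = -2 + x/3 + y*x²/3 (u(x, y) = -2 + ((y*x)*x + x)/3 = -2 + ((x*y)*x + x)/3 = -2 + (y*x² + x)/3 = -2 + (x + y*x²)/3 = -2 + (x/3 + y*x²/3) = -2 + x/3 + y*x²/3)
(49 - 19)*20 - u(188, 42) = (49 - 19)*20 - (-2 + (⅓)*188 + (⅓)*42*188²) = 30*20 - (-2 + 188/3 + (⅓)*42*35344) = 600 - (-2 + 188/3 + 494816) = 600 - 1*1484630/3 = 600 - 1484630/3 = -1482830/3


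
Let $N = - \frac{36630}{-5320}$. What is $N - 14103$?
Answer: $- \frac{7499133}{532} \approx -14096.0$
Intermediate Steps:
$N = \frac{3663}{532}$ ($N = \left(-36630\right) \left(- \frac{1}{5320}\right) = \frac{3663}{532} \approx 6.8853$)
$N - 14103 = \frac{3663}{532} - 14103 = - \frac{7499133}{532}$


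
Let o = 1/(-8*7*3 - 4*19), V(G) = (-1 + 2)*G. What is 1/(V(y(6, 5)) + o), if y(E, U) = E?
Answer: 244/1463 ≈ 0.16678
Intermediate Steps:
V(G) = G (V(G) = 1*G = G)
o = -1/244 (o = 1/(-56*3 - 76) = 1/(-168 - 76) = 1/(-244) = -1/244 ≈ -0.0040984)
1/(V(y(6, 5)) + o) = 1/(6 - 1/244) = 1/(1463/244) = 244/1463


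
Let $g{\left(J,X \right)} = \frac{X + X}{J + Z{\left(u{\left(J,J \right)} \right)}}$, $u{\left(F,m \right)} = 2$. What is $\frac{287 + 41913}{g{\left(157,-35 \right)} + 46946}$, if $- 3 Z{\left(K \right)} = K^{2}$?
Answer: $\frac{4926850}{5480893} \approx 0.89891$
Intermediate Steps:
$Z{\left(K \right)} = - \frac{K^{2}}{3}$
$g{\left(J,X \right)} = \frac{2 X}{- \frac{4}{3} + J}$ ($g{\left(J,X \right)} = \frac{X + X}{J - \frac{2^{2}}{3}} = \frac{2 X}{J - \frac{4}{3}} = \frac{2 X}{- \frac{4}{3} + J}$)
$\frac{287 + 41913}{g{\left(157,-35 \right)} + 46946} = \frac{287 + 41913}{6 \left(-35\right) \frac{1}{-4 + 3 \cdot 157} + 46946} = \frac{42200}{6 \left(-35\right) \frac{1}{-4 + 471} + 46946} = \frac{42200}{6 \left(-35\right) \frac{1}{467} + 46946} = \frac{42200}{- \frac{210}{467} + 46946} = \frac{42200}{\frac{21923572}{467}} = 42200 \cdot \frac{467}{21923572} = \frac{4926850}{5480893}$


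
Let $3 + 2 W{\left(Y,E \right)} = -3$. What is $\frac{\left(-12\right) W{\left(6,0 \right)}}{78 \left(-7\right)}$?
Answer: $- \frac{6}{91} \approx -0.065934$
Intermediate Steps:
$W{\left(Y,E \right)} = -3$ ($W{\left(Y,E \right)} = - \frac{3}{2} + \frac{1}{2} \left(-3\right) = - \frac{3}{2} - \frac{3}{2} = -3$)
$\frac{\left(-12\right) W{\left(6,0 \right)}}{78 \left(-7\right)} = \frac{\left(-12\right) \left(-3\right)}{78 \left(-7\right)} = \frac{36}{-546} = 36 \left(- \frac{1}{546}\right) = - \frac{6}{91}$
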